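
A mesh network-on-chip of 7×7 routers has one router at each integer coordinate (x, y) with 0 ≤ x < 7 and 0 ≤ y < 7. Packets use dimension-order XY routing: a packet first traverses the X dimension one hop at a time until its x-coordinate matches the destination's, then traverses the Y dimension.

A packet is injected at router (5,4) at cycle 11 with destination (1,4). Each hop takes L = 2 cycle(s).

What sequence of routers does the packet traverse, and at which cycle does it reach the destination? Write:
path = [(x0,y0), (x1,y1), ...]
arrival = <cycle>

[0] x=5 y=4 t=11
[1] x=4 y=4 t=13 →W
[2] x=3 y=4 t=15 →W
[3] x=2 y=4 t=17 →W
[4] x=1 y=4 t=19 →W

path = [(5,4), (4,4), (3,4), (2,4), (1,4)]
arrival = 19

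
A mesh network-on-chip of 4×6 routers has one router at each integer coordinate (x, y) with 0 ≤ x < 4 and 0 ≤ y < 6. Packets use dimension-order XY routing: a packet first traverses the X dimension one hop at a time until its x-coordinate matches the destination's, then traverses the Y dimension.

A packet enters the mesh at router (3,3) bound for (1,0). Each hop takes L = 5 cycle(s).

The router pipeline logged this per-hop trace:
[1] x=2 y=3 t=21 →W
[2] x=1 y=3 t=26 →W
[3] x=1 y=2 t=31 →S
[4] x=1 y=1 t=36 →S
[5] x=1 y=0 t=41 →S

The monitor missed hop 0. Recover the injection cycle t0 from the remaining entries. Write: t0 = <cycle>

t0 = 16

cyc[1] = 21 and cyc[k] = t0 + k·L for every k.
Therefore t0 = 21 − L = 16.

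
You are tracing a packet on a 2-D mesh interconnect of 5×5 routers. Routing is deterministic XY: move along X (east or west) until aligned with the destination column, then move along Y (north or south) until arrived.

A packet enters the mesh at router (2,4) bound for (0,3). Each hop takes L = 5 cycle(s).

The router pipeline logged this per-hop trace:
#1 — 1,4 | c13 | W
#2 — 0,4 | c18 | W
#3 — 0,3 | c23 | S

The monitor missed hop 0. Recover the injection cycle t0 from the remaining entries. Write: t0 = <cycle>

The first recorded entry is hop 1 at cycle 13.
Subtract one hop: t0 = 13 − 5 = 8.

t0 = 8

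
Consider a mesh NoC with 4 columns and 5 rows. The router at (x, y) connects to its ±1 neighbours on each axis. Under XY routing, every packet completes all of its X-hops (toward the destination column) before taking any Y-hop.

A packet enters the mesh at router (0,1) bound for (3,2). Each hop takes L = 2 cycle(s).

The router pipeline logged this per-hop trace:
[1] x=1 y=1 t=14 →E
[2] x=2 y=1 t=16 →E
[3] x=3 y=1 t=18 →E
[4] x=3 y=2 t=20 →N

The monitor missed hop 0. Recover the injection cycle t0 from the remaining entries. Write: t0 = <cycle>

t0 = 12

cyc[1] = 14 and cyc[k] = t0 + k·L for every k.
Subtract one hop: t0 = 14 − 2 = 12.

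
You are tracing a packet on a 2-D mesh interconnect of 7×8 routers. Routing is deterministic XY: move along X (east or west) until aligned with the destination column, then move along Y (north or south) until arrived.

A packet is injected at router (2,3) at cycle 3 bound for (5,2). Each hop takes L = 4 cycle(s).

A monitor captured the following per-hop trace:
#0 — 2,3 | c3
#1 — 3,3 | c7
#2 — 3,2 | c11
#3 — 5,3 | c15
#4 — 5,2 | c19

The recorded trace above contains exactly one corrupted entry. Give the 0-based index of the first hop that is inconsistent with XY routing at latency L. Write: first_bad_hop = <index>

first_bad_hop = 2

hop 1: step (+1,+0), +4 cyc — ok
hop 2: step (+0,-1), +4 cyc — BAD: Y-move but x=3≠5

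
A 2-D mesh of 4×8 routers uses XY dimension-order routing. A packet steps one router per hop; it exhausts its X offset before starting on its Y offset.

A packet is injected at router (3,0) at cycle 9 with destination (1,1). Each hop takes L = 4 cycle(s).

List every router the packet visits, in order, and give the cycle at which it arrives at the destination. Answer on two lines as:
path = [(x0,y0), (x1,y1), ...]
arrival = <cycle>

t=9: at (3,0)
t=13: at (2,0) after W
t=17: at (1,0) after W
t=21: at (1,1) after N

path = [(3,0), (2,0), (1,0), (1,1)]
arrival = 21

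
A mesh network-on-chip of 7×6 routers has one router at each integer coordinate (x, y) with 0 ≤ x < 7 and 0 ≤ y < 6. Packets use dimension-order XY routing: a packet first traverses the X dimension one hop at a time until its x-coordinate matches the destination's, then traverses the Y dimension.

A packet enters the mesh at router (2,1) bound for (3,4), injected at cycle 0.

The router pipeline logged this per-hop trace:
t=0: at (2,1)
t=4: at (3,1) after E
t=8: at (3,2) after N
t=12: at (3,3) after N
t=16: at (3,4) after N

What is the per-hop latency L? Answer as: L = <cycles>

Δcyc across hop 0→1: 4 − 0 = 4.
Each hop adds L, hence L = 4.

L = 4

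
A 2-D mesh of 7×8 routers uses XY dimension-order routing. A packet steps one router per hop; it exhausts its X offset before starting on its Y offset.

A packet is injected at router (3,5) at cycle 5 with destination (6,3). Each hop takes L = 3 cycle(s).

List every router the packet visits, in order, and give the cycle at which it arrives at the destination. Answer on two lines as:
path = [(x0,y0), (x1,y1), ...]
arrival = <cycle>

#0 — 3,5 | c5
#1 — 4,5 | c8 | E
#2 — 5,5 | c11 | E
#3 — 6,5 | c14 | E
#4 — 6,4 | c17 | S
#5 — 6,3 | c20 | S

path = [(3,5), (4,5), (5,5), (6,5), (6,4), (6,3)]
arrival = 20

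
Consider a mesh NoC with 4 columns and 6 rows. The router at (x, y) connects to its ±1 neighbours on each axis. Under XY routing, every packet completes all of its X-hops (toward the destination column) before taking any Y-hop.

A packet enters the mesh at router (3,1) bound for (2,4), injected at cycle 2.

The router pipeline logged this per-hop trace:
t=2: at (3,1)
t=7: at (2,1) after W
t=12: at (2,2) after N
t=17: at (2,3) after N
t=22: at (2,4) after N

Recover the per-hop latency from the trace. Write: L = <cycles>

L = 5

From hop 0 (2) to hop 1 (7): +5 cycles.
That increment is L by definition: L = 5.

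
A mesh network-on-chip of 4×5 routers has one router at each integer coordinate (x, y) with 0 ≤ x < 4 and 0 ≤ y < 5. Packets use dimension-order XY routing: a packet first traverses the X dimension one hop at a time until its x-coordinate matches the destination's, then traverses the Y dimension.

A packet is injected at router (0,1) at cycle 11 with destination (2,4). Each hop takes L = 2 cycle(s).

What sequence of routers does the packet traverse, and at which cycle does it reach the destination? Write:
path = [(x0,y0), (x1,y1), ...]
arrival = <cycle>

[0] x=0 y=1 t=11
[1] x=1 y=1 t=13 →E
[2] x=2 y=1 t=15 →E
[3] x=2 y=2 t=17 →N
[4] x=2 y=3 t=19 →N
[5] x=2 y=4 t=21 →N

path = [(0,1), (1,1), (2,1), (2,2), (2,3), (2,4)]
arrival = 21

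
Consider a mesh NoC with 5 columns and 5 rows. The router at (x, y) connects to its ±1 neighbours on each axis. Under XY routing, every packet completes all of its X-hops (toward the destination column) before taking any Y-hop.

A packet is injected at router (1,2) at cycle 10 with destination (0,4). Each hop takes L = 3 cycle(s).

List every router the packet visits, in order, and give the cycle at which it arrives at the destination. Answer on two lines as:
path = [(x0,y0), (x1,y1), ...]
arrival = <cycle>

path = [(1,2), (0,2), (0,3), (0,4)]
arrival = 19

src (1,2)  cyc=10
W→(0,2)  cyc=13
N→(0,3)  cyc=16
N→(0,4)  cyc=19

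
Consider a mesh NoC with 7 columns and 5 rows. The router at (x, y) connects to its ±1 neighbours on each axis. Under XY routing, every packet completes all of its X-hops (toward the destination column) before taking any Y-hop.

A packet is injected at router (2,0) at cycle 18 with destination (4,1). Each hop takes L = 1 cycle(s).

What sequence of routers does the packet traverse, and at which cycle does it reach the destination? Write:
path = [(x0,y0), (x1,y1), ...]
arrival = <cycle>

hop 0: (2,0) @ cyc 18
hop 1: (3,0) @ cyc 19  [E]
hop 2: (4,0) @ cyc 20  [E]
hop 3: (4,1) @ cyc 21  [N]

path = [(2,0), (3,0), (4,0), (4,1)]
arrival = 21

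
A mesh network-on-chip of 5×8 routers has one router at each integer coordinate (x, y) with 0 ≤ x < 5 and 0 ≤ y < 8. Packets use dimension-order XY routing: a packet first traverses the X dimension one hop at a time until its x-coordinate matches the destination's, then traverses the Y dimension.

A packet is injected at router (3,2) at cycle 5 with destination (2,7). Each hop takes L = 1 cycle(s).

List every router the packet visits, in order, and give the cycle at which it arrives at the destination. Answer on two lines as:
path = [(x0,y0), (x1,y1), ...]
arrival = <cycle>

path = [(3,2), (2,2), (2,3), (2,4), (2,5), (2,6), (2,7)]
arrival = 11

  0. router=(3,2) cycle=5 (inject)
  1. router=(2,2) cycle=6 dir=W
  2. router=(2,3) cycle=7 dir=N
  3. router=(2,4) cycle=8 dir=N
  4. router=(2,5) cycle=9 dir=N
  5. router=(2,6) cycle=10 dir=N
  6. router=(2,7) cycle=11 dir=N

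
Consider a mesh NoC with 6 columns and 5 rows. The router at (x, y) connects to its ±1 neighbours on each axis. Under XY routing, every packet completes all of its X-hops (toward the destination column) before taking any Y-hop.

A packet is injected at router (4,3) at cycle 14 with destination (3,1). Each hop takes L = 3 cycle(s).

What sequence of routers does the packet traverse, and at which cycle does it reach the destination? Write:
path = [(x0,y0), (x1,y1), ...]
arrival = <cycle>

path = [(4,3), (3,3), (3,2), (3,1)]
arrival = 23

  0. router=(4,3) cycle=14 (inject)
  1. router=(3,3) cycle=17 dir=W
  2. router=(3,2) cycle=20 dir=S
  3. router=(3,1) cycle=23 dir=S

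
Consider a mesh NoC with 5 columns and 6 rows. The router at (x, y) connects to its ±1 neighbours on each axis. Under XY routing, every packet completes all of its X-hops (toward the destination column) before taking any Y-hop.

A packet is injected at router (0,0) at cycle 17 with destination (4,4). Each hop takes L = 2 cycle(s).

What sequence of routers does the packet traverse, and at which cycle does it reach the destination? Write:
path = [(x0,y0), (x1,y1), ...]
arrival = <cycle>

path = [(0,0), (1,0), (2,0), (3,0), (4,0), (4,1), (4,2), (4,3), (4,4)]
arrival = 33

t=17: at (0,0)
t=19: at (1,0) after E
t=21: at (2,0) after E
t=23: at (3,0) after E
t=25: at (4,0) after E
t=27: at (4,1) after N
t=29: at (4,2) after N
t=31: at (4,3) after N
t=33: at (4,4) after N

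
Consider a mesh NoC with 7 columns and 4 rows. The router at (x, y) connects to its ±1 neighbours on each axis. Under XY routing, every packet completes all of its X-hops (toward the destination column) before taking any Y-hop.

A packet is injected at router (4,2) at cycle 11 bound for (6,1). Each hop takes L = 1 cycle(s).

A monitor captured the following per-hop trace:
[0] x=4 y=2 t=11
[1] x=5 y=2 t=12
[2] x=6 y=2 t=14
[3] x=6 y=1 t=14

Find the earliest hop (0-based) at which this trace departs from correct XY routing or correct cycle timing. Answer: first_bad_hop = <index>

  1: Δx=+1 Δy=+0 Δt=1 [ok]
  2: Δx=+1 Δy=+0 Δt=2 [BAD: Δcyc=2≠L]

first_bad_hop = 2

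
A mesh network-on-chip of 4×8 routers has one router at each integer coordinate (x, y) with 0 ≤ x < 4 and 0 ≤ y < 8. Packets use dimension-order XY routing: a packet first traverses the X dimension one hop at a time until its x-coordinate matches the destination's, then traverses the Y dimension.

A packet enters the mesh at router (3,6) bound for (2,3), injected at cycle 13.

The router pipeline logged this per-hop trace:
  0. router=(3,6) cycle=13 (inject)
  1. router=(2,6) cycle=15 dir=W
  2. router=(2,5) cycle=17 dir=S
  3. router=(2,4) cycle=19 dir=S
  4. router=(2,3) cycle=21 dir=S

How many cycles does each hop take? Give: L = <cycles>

From hop 0 (13) to hop 1 (15): +2 cycles.
Per-hop latency L = Δcyc = 2.

L = 2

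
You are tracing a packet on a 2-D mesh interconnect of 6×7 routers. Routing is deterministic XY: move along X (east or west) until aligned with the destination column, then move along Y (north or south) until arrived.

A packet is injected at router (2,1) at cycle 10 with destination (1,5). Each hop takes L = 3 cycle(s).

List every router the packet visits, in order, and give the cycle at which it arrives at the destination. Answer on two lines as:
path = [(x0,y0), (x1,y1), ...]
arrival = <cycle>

path = [(2,1), (1,1), (1,2), (1,3), (1,4), (1,5)]
arrival = 25

#0 — 2,1 | c10
#1 — 1,1 | c13 | W
#2 — 1,2 | c16 | N
#3 — 1,3 | c19 | N
#4 — 1,4 | c22 | N
#5 — 1,5 | c25 | N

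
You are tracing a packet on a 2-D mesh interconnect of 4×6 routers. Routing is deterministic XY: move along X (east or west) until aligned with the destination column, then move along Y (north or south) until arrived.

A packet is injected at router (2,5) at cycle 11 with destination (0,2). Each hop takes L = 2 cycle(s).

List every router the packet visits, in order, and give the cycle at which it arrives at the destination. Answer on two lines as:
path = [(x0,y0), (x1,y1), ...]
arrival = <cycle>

[0] x=2 y=5 t=11
[1] x=1 y=5 t=13 →W
[2] x=0 y=5 t=15 →W
[3] x=0 y=4 t=17 →S
[4] x=0 y=3 t=19 →S
[5] x=0 y=2 t=21 →S

path = [(2,5), (1,5), (0,5), (0,4), (0,3), (0,2)]
arrival = 21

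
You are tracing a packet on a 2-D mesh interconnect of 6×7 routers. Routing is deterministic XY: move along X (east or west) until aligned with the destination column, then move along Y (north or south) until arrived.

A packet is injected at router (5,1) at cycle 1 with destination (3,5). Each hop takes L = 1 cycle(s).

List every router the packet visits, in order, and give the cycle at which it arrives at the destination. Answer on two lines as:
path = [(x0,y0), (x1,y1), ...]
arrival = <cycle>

path = [(5,1), (4,1), (3,1), (3,2), (3,3), (3,4), (3,5)]
arrival = 7

t=1: at (5,1)
t=2: at (4,1) after W
t=3: at (3,1) after W
t=4: at (3,2) after N
t=5: at (3,3) after N
t=6: at (3,4) after N
t=7: at (3,5) after N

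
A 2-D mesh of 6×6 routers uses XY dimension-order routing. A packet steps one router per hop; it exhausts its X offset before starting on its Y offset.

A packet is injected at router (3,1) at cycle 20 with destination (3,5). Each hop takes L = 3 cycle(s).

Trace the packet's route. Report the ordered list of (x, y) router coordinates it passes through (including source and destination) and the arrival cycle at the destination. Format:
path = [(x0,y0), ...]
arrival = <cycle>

[0] x=3 y=1 t=20
[1] x=3 y=2 t=23 →N
[2] x=3 y=3 t=26 →N
[3] x=3 y=4 t=29 →N
[4] x=3 y=5 t=32 →N

path = [(3,1), (3,2), (3,3), (3,4), (3,5)]
arrival = 32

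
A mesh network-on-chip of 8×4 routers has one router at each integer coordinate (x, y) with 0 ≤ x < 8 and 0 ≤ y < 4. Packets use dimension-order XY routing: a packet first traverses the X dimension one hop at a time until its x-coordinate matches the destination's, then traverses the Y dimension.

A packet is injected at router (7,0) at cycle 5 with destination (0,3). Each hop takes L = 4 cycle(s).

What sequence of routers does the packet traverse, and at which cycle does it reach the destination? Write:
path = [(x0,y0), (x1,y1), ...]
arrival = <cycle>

src (7,0)  cyc=5
W→(6,0)  cyc=9
W→(5,0)  cyc=13
W→(4,0)  cyc=17
W→(3,0)  cyc=21
W→(2,0)  cyc=25
W→(1,0)  cyc=29
W→(0,0)  cyc=33
N→(0,1)  cyc=37
N→(0,2)  cyc=41
N→(0,3)  cyc=45

path = [(7,0), (6,0), (5,0), (4,0), (3,0), (2,0), (1,0), (0,0), (0,1), (0,2), (0,3)]
arrival = 45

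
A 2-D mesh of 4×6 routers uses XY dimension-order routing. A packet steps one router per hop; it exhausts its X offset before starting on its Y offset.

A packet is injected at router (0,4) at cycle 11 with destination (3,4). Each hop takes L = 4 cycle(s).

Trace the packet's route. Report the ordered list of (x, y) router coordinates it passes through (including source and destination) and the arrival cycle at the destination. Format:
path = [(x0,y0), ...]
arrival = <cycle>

t=11: at (0,4)
t=15: at (1,4) after E
t=19: at (2,4) after E
t=23: at (3,4) after E

path = [(0,4), (1,4), (2,4), (3,4)]
arrival = 23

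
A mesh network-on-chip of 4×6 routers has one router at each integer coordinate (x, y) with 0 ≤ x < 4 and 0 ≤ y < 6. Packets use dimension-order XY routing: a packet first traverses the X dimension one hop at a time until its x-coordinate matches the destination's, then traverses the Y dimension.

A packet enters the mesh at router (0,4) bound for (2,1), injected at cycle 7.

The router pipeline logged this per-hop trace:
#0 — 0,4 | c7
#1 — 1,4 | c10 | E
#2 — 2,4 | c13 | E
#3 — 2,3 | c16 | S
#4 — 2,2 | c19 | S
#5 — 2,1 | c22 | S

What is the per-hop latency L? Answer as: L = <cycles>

Δcyc across hop 0→1: 10 − 7 = 3.
That increment is L by definition: L = 3.

L = 3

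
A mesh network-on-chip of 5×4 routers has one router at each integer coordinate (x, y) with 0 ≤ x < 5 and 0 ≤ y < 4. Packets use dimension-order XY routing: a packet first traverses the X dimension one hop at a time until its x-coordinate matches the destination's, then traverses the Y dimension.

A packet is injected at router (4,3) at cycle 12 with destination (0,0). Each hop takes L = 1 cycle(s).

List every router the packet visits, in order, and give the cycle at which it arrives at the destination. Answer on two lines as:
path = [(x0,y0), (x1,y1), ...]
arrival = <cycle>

path = [(4,3), (3,3), (2,3), (1,3), (0,3), (0,2), (0,1), (0,0)]
arrival = 19

hop 0: (4,3) @ cyc 12
hop 1: (3,3) @ cyc 13  [W]
hop 2: (2,3) @ cyc 14  [W]
hop 3: (1,3) @ cyc 15  [W]
hop 4: (0,3) @ cyc 16  [W]
hop 5: (0,2) @ cyc 17  [S]
hop 6: (0,1) @ cyc 18  [S]
hop 7: (0,0) @ cyc 19  [S]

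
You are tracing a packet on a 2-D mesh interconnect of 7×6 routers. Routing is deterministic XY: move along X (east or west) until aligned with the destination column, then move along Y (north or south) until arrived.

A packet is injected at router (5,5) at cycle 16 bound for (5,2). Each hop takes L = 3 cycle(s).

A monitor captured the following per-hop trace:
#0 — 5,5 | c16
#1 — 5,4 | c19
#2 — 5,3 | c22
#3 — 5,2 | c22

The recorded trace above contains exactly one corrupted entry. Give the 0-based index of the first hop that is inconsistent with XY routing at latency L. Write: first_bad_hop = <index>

  1: Δx=+0 Δy=-1 Δt=3 [ok]
  2: Δx=+0 Δy=-1 Δt=3 [ok]
  3: Δx=+0 Δy=-1 Δt=0 [BAD: Δcyc=0≠L]

first_bad_hop = 3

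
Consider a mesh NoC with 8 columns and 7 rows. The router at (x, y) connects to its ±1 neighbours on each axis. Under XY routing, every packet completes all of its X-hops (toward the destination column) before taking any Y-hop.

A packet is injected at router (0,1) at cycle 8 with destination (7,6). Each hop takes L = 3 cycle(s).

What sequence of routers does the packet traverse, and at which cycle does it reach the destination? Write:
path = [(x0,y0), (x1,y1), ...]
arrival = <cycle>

#0 — 0,1 | c8
#1 — 1,1 | c11 | E
#2 — 2,1 | c14 | E
#3 — 3,1 | c17 | E
#4 — 4,1 | c20 | E
#5 — 5,1 | c23 | E
#6 — 6,1 | c26 | E
#7 — 7,1 | c29 | E
#8 — 7,2 | c32 | N
#9 — 7,3 | c35 | N
#10 — 7,4 | c38 | N
#11 — 7,5 | c41 | N
#12 — 7,6 | c44 | N

path = [(0,1), (1,1), (2,1), (3,1), (4,1), (5,1), (6,1), (7,1), (7,2), (7,3), (7,4), (7,5), (7,6)]
arrival = 44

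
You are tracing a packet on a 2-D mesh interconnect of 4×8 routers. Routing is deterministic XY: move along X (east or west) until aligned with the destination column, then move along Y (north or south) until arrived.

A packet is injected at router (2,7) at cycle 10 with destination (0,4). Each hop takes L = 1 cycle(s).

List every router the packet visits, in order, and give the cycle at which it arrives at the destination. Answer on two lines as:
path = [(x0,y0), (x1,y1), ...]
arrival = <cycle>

  0. router=(2,7) cycle=10 (inject)
  1. router=(1,7) cycle=11 dir=W
  2. router=(0,7) cycle=12 dir=W
  3. router=(0,6) cycle=13 dir=S
  4. router=(0,5) cycle=14 dir=S
  5. router=(0,4) cycle=15 dir=S

path = [(2,7), (1,7), (0,7), (0,6), (0,5), (0,4)]
arrival = 15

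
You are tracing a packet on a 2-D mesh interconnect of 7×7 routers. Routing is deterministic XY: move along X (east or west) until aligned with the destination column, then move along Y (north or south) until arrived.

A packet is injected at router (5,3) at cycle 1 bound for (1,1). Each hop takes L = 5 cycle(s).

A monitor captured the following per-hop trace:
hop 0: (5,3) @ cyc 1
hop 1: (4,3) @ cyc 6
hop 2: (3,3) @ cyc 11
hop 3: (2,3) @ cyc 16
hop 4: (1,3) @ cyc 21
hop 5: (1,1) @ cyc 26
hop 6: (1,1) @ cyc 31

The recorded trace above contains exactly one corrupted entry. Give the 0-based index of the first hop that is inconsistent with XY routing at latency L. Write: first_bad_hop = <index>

first_bad_hop = 5

check 1→ d=(-1,0) cyc+5: ok
check 2→ d=(-1,0) cyc+5: ok
check 3→ d=(-1,0) cyc+5: ok
check 4→ d=(-1,0) cyc+5: ok
check 5→ d=(0,-2) cyc+5: BAD: non-unit step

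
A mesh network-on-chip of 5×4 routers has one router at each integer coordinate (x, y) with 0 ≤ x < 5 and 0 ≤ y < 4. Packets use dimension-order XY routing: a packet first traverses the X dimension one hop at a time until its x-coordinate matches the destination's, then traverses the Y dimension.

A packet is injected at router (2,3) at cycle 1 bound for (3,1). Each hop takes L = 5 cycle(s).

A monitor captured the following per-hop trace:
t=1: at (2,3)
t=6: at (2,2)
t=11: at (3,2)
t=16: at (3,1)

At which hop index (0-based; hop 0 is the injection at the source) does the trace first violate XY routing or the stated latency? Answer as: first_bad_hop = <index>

  1: Δx=+0 Δy=-1 Δt=5 [BAD: Y-move but x=2≠3]

first_bad_hop = 1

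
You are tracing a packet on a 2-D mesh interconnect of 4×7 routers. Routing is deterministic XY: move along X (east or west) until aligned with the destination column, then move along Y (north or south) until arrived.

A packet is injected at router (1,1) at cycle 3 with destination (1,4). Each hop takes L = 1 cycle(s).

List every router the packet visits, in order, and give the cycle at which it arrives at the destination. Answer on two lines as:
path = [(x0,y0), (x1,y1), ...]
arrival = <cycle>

path = [(1,1), (1,2), (1,3), (1,4)]
arrival = 6

  0. router=(1,1) cycle=3 (inject)
  1. router=(1,2) cycle=4 dir=N
  2. router=(1,3) cycle=5 dir=N
  3. router=(1,4) cycle=6 dir=N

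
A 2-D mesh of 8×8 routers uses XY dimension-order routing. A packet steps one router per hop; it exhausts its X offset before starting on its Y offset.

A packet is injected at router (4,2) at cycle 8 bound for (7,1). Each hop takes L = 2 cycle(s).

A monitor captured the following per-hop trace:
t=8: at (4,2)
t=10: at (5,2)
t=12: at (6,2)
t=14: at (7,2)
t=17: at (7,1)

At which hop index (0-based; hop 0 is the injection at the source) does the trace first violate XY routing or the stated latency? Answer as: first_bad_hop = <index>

check 1→ d=(1,0) cyc+2: ok
check 2→ d=(1,0) cyc+2: ok
check 3→ d=(1,0) cyc+2: ok
check 4→ d=(0,-1) cyc+3: BAD: Δcyc=3≠L

first_bad_hop = 4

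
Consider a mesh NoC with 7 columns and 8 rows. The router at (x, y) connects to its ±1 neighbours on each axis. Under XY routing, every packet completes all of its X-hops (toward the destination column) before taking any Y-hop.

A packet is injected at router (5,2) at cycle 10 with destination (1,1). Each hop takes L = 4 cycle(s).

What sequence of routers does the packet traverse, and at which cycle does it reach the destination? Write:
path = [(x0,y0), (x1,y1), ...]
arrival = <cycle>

  0. router=(5,2) cycle=10 (inject)
  1. router=(4,2) cycle=14 dir=W
  2. router=(3,2) cycle=18 dir=W
  3. router=(2,2) cycle=22 dir=W
  4. router=(1,2) cycle=26 dir=W
  5. router=(1,1) cycle=30 dir=S

path = [(5,2), (4,2), (3,2), (2,2), (1,2), (1,1)]
arrival = 30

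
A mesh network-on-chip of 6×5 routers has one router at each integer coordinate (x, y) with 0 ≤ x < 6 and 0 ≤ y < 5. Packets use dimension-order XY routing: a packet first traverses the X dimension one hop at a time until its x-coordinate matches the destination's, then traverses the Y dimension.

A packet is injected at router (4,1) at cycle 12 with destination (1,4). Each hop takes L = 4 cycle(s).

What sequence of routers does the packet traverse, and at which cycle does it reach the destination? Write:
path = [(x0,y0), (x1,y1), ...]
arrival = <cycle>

path = [(4,1), (3,1), (2,1), (1,1), (1,2), (1,3), (1,4)]
arrival = 36

  0. router=(4,1) cycle=12 (inject)
  1. router=(3,1) cycle=16 dir=W
  2. router=(2,1) cycle=20 dir=W
  3. router=(1,1) cycle=24 dir=W
  4. router=(1,2) cycle=28 dir=N
  5. router=(1,3) cycle=32 dir=N
  6. router=(1,4) cycle=36 dir=N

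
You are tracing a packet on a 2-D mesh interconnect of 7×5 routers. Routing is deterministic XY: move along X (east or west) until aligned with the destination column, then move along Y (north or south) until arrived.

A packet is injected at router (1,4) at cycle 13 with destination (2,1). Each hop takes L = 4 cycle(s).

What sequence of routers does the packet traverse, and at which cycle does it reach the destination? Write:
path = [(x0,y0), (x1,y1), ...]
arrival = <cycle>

hop 0: (1,4) @ cyc 13
hop 1: (2,4) @ cyc 17  [E]
hop 2: (2,3) @ cyc 21  [S]
hop 3: (2,2) @ cyc 25  [S]
hop 4: (2,1) @ cyc 29  [S]

path = [(1,4), (2,4), (2,3), (2,2), (2,1)]
arrival = 29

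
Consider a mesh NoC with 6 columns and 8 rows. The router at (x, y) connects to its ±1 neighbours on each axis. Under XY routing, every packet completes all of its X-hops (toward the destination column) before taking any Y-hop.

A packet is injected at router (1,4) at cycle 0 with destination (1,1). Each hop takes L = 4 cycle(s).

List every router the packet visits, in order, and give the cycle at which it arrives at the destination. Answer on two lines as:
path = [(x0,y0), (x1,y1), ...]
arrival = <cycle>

[0] x=1 y=4 t=0
[1] x=1 y=3 t=4 →S
[2] x=1 y=2 t=8 →S
[3] x=1 y=1 t=12 →S

path = [(1,4), (1,3), (1,2), (1,1)]
arrival = 12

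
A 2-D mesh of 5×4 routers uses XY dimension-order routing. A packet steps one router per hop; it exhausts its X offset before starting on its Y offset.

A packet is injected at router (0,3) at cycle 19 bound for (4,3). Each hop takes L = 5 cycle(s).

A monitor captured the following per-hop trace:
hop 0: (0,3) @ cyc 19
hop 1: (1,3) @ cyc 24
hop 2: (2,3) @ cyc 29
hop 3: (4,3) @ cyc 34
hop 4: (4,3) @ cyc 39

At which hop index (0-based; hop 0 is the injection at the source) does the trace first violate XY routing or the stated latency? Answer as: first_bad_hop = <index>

[1] (+1,+0) / 5c ⇒ ok
[2] (+1,+0) / 5c ⇒ ok
[3] (+2,+0) / 5c ⇒ BAD: non-unit step

first_bad_hop = 3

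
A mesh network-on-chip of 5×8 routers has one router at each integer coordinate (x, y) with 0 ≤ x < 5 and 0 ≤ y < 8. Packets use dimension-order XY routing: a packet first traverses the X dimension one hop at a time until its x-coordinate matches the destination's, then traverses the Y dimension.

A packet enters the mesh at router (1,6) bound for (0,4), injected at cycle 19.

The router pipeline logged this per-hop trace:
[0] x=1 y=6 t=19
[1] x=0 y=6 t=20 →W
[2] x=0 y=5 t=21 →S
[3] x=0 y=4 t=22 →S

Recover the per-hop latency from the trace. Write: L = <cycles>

L = 1

From hop 0 (19) to hop 1 (20): +1 cycles.
That increment is L by definition: L = 1.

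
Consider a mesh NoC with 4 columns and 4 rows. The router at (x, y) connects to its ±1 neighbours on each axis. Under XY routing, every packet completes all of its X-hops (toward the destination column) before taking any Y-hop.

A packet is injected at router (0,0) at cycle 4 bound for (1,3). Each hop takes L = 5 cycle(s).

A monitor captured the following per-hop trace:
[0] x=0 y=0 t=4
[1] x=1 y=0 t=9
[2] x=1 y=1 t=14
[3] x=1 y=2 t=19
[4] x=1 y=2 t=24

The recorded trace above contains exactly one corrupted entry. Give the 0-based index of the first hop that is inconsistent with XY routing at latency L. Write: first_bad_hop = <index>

first_bad_hop = 4

hop 1: step (+1,+0), +5 cyc — ok
hop 2: step (+0,+1), +5 cyc — ok
hop 3: step (+0,+1), +5 cyc — ok
hop 4: step (+0,+0), +5 cyc — BAD: non-unit step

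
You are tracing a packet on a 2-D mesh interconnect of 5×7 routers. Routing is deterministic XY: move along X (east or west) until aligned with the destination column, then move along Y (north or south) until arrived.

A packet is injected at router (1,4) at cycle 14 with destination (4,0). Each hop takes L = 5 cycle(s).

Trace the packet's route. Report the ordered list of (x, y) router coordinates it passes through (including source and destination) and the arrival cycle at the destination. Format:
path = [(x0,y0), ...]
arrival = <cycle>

t=14: at (1,4)
t=19: at (2,4) after E
t=24: at (3,4) after E
t=29: at (4,4) after E
t=34: at (4,3) after S
t=39: at (4,2) after S
t=44: at (4,1) after S
t=49: at (4,0) after S

path = [(1,4), (2,4), (3,4), (4,4), (4,3), (4,2), (4,1), (4,0)]
arrival = 49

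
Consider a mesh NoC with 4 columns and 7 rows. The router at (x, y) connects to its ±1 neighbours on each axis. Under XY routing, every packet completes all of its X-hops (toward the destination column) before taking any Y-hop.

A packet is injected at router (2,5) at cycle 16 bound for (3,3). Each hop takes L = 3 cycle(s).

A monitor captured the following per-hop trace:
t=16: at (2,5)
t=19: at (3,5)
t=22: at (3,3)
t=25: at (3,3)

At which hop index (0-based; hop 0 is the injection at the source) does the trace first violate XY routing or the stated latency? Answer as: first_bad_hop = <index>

first_bad_hop = 2

[1] (+1,+0) / 3c ⇒ ok
[2] (+0,-2) / 3c ⇒ BAD: non-unit step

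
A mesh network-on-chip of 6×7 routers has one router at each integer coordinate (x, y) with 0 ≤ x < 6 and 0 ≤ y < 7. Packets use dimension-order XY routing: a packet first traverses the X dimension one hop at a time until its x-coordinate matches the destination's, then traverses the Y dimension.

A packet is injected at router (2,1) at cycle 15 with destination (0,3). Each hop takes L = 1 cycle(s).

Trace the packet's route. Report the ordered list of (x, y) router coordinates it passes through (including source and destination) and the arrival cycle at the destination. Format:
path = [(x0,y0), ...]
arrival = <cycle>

path = [(2,1), (1,1), (0,1), (0,2), (0,3)]
arrival = 19

t=15: at (2,1)
t=16: at (1,1) after W
t=17: at (0,1) after W
t=18: at (0,2) after N
t=19: at (0,3) after N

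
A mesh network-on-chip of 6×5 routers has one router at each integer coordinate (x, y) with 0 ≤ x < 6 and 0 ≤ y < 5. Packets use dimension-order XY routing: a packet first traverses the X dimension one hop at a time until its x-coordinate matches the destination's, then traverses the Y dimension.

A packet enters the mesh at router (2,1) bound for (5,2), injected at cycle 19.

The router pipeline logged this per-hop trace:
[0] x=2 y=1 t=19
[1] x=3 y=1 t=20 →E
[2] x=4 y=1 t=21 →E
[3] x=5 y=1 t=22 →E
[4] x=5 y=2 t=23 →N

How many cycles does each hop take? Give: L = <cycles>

Δcyc across hop 0→1: 20 − 19 = 1.
Per-hop latency L = Δcyc = 1.

L = 1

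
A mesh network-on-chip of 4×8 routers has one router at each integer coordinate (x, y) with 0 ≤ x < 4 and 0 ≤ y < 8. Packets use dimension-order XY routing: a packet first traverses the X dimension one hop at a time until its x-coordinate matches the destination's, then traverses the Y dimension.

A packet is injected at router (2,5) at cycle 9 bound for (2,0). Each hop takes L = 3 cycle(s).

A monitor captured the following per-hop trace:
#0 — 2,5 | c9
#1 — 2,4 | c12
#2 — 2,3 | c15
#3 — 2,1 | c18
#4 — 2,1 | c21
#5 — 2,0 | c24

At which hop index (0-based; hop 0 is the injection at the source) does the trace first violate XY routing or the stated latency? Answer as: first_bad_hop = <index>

first_bad_hop = 3

  1: Δx=+0 Δy=-1 Δt=3 [ok]
  2: Δx=+0 Δy=-1 Δt=3 [ok]
  3: Δx=+0 Δy=-2 Δt=3 [BAD: non-unit step]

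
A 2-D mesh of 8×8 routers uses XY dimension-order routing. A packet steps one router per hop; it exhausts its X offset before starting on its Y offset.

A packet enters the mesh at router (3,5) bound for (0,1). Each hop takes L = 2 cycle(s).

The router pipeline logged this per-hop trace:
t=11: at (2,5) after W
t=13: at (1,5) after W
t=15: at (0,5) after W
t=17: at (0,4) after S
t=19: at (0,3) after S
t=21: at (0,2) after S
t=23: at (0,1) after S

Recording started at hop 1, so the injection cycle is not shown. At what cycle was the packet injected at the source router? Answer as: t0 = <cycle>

At hop 1 the cycle is 11; in general cyc_k = t0 + kL.
t0 = cyc[1] − L = 11 − 2 = 9.

t0 = 9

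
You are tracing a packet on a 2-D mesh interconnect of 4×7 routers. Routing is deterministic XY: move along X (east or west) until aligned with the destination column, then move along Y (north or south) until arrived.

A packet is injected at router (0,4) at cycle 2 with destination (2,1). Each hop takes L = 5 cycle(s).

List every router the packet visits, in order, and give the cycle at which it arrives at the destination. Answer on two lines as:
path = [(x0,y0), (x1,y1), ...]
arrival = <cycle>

t=2: at (0,4)
t=7: at (1,4) after E
t=12: at (2,4) after E
t=17: at (2,3) after S
t=22: at (2,2) after S
t=27: at (2,1) after S

path = [(0,4), (1,4), (2,4), (2,3), (2,2), (2,1)]
arrival = 27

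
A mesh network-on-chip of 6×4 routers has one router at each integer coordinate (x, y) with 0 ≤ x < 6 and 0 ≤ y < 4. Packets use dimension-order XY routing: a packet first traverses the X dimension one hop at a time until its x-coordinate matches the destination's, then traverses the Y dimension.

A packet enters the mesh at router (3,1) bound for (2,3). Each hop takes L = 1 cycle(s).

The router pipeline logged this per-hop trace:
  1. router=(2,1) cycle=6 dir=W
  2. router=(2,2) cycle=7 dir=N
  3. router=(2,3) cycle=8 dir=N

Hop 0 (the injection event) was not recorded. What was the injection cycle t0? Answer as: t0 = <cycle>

t0 = 5

The first recorded entry is hop 1 at cycle 6.
Therefore t0 = 6 − L = 5.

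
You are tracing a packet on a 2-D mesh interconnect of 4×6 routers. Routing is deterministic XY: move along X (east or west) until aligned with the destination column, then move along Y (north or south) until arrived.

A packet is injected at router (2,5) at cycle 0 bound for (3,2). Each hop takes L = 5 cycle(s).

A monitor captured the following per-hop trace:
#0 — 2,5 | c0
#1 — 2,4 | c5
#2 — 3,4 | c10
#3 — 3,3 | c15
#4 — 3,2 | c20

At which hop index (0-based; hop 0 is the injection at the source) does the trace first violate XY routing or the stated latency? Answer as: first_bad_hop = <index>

first_bad_hop = 1

hop 1: step (+0,-1), +5 cyc — BAD: Y-move but x=2≠3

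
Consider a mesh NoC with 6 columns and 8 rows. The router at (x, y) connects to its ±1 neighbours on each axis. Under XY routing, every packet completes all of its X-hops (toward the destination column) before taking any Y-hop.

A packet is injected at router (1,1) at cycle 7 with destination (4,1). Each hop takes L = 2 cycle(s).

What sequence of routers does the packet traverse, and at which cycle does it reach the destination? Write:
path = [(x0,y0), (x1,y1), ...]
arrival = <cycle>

path = [(1,1), (2,1), (3,1), (4,1)]
arrival = 13

t=7: at (1,1)
t=9: at (2,1) after E
t=11: at (3,1) after E
t=13: at (4,1) after E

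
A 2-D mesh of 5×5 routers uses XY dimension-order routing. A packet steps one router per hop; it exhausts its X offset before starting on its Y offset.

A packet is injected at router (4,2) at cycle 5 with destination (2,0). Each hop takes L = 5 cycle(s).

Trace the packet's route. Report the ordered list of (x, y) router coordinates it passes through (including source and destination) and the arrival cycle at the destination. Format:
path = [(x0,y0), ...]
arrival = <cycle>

path = [(4,2), (3,2), (2,2), (2,1), (2,0)]
arrival = 25

src (4,2)  cyc=5
W→(3,2)  cyc=10
W→(2,2)  cyc=15
S→(2,1)  cyc=20
S→(2,0)  cyc=25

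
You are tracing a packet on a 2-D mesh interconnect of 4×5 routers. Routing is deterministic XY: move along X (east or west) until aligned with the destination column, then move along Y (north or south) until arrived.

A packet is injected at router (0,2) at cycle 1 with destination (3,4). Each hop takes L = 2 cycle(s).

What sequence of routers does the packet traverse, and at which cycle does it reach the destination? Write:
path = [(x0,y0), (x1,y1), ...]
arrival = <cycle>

path = [(0,2), (1,2), (2,2), (3,2), (3,3), (3,4)]
arrival = 11

[0] x=0 y=2 t=1
[1] x=1 y=2 t=3 →E
[2] x=2 y=2 t=5 →E
[3] x=3 y=2 t=7 →E
[4] x=3 y=3 t=9 →N
[5] x=3 y=4 t=11 →N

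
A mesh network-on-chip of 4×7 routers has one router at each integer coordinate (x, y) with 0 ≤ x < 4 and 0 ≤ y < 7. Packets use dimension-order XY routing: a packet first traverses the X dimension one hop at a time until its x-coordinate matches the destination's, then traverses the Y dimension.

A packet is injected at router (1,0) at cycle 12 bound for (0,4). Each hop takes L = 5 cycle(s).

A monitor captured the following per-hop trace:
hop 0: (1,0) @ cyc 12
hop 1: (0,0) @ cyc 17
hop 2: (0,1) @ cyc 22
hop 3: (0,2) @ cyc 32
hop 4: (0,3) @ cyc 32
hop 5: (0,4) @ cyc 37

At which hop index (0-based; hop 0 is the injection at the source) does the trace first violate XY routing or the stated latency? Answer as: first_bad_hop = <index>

first_bad_hop = 3

check 1→ d=(-1,0) cyc+5: ok
check 2→ d=(0,1) cyc+5: ok
check 3→ d=(0,1) cyc+10: BAD: Δcyc=10≠L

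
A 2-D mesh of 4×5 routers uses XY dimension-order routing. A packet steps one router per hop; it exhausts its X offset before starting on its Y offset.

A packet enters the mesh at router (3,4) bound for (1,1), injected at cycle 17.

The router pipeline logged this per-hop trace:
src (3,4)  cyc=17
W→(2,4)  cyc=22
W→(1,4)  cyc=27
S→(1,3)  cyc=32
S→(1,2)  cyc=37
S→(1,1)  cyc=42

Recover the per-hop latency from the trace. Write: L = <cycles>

L = 5

cyc[1] − cyc[0] = 22 − 17 = 5.
One hop costs L cycles, so L = 5.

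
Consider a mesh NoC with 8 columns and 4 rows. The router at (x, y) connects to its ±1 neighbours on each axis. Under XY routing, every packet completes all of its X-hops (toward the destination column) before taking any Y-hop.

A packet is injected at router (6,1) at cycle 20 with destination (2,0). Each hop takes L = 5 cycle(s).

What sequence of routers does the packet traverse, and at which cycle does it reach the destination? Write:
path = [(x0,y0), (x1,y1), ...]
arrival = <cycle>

path = [(6,1), (5,1), (4,1), (3,1), (2,1), (2,0)]
arrival = 45

#0 — 6,1 | c20
#1 — 5,1 | c25 | W
#2 — 4,1 | c30 | W
#3 — 3,1 | c35 | W
#4 — 2,1 | c40 | W
#5 — 2,0 | c45 | S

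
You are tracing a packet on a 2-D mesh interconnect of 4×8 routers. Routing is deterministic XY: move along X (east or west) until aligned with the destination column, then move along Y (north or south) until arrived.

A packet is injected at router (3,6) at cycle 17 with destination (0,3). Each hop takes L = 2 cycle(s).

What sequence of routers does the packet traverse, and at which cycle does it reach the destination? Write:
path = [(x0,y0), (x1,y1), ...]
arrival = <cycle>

path = [(3,6), (2,6), (1,6), (0,6), (0,5), (0,4), (0,3)]
arrival = 29

src (3,6)  cyc=17
W→(2,6)  cyc=19
W→(1,6)  cyc=21
W→(0,6)  cyc=23
S→(0,5)  cyc=25
S→(0,4)  cyc=27
S→(0,3)  cyc=29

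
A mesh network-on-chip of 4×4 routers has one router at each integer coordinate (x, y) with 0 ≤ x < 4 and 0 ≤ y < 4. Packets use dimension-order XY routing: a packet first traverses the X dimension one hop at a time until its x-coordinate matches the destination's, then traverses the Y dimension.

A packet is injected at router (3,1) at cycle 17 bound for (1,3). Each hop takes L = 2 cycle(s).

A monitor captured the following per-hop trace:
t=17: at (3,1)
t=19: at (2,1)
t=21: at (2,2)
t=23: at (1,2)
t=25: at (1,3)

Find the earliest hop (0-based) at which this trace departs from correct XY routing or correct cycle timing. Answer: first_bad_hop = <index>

  1: Δx=-1 Δy=+0 Δt=2 [ok]
  2: Δx=+0 Δy=+1 Δt=2 [BAD: Y-move but x=2≠1]

first_bad_hop = 2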